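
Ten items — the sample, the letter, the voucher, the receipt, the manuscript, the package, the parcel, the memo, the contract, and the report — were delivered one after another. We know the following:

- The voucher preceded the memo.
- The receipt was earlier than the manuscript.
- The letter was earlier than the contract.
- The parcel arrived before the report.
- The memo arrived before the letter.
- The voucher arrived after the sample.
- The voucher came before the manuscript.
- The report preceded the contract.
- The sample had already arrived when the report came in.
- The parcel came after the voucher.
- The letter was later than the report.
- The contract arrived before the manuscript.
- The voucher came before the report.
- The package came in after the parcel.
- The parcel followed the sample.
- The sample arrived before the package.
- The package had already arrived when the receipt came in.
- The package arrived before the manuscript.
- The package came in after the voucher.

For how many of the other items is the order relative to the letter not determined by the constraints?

Forced before the letter: the memo, the parcel, the report, the sample, and the voucher; forced after the letter: the contract and the manuscript.
That leaves the package and the receipt with no forced order relative to the letter — 2.

2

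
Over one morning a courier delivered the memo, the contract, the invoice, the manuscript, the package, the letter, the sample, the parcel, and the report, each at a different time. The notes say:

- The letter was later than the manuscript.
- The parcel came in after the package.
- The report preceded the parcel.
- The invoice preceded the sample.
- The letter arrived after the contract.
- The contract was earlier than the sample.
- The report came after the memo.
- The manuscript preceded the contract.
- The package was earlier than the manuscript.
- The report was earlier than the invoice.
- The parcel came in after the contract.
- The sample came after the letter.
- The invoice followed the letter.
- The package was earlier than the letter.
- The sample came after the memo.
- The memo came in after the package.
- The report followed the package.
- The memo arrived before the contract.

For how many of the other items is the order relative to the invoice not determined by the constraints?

Forced before the invoice: the contract, the letter, the manuscript, the memo, the package, and the report; forced after the invoice: the sample.
That leaves the parcel with no forced order relative to the invoice — 1.

1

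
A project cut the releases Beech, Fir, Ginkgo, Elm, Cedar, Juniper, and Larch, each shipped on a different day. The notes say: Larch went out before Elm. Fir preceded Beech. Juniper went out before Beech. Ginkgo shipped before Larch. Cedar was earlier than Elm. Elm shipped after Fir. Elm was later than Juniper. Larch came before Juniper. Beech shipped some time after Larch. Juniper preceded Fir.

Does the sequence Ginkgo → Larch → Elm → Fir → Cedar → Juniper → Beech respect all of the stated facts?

The constraints require Cedar before Elm, but in the proposed sequence Elm appears ahead of Cedar. That one violation is enough.

no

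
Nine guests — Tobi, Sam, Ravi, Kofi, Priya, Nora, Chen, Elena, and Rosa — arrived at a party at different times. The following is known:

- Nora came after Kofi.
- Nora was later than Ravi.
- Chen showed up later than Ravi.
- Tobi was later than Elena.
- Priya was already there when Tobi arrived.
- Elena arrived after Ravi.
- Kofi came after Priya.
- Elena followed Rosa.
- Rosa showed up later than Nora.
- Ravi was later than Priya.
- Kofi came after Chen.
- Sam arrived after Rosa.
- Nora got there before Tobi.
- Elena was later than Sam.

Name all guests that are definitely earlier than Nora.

Directly stated before Nora: Kofi and Ravi.
Chen reaches Nora via Chen → Kofi → Nora.
Priya reaches Nora via Priya → Ravi → Nora.

Chen, Kofi, Priya, Ravi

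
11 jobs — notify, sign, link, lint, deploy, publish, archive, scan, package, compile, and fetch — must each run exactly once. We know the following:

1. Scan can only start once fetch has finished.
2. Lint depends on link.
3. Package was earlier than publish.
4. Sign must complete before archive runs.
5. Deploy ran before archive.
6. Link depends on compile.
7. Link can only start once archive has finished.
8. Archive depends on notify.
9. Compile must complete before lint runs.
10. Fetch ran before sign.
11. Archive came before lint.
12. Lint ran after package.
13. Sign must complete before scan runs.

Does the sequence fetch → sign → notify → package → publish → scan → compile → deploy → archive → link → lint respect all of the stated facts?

yes

Check each stated constraint against the proposed order — e.g. package is ahead of lint; sign is ahead of archive. Every pair is in the required order; nothing is violated.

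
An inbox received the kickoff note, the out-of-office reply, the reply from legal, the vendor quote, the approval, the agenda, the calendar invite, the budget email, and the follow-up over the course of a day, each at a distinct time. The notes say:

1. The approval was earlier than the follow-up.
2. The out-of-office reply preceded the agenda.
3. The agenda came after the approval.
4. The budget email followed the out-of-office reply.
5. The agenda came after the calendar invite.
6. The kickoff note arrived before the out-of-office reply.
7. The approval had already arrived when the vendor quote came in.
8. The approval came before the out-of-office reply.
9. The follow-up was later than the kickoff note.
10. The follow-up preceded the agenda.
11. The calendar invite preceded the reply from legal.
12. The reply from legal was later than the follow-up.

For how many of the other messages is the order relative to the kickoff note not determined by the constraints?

3

Forced after the kickoff note: the agenda, the budget email, the follow-up, the out-of-office reply, and the reply from legal.
That leaves the approval, the calendar invite, and the vendor quote with no forced order relative to the kickoff note — 3.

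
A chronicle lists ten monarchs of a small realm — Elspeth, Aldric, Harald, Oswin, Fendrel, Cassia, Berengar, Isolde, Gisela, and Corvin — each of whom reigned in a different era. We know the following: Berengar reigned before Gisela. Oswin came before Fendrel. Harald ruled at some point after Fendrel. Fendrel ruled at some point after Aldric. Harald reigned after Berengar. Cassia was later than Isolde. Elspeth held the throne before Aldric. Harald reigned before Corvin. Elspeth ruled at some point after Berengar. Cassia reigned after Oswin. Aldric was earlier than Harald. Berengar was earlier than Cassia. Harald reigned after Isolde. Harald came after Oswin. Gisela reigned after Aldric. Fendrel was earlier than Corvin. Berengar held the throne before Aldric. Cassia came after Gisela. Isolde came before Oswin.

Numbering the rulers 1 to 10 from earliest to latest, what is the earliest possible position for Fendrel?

Aldric, Berengar, Elspeth, Isolde, and Oswin must all come before Fendrel — 5 forced predecessors.
Nothing else is forced ahead of Fendrel, so their earliest slot is position 5 + 1 = 6.

6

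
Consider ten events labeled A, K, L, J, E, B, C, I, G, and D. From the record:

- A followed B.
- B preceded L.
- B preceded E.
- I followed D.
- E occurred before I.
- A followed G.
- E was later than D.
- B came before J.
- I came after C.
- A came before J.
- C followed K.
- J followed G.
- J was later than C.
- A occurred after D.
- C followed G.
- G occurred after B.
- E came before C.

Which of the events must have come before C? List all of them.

Directly stated before C: E, G, and K.
B reaches C via B → E → C.
D reaches C via D → E → C.

B, D, E, G, K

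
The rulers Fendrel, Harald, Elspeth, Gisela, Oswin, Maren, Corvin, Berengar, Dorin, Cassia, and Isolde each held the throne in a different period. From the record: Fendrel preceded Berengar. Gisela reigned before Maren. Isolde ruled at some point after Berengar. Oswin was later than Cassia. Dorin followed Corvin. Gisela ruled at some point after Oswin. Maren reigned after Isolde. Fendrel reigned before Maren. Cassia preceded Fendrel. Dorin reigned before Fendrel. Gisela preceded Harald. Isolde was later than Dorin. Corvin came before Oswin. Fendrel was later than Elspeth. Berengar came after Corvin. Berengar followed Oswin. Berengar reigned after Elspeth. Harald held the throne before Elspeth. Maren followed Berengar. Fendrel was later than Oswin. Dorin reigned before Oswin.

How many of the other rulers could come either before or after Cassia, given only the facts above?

2

Forced after Cassia: Berengar, Elspeth, Fendrel, Gisela, Harald, Isolde, Maren, and Oswin.
That leaves Corvin and Dorin with no forced order relative to Cassia — 2.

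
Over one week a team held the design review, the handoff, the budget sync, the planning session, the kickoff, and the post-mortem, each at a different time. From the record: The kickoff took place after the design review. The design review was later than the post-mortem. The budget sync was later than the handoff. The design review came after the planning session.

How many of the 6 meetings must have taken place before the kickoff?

Directly stated before the kickoff: the design review.
The planning session reaches the kickoff via the planning session → the design review → the kickoff.
The post-mortem reaches the kickoff via the post-mortem → the design review → the kickoff.
No chain forces the handoff (or any of the others) ahead of the kickoff.
That's the design review, the planning session, and the post-mortem — 3 in all.

3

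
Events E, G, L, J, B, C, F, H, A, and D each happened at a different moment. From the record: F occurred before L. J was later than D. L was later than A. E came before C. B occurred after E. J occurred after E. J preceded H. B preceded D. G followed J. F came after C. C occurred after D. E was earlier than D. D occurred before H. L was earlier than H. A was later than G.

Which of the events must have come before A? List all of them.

B, D, E, G, J

Directly stated before A: G.
B reaches A via B → D → J → G → A.
D reaches A via D → J → G → A.
E reaches A via E → J → G → A.
Likewise J reaches A by chaining the stated constraints.
No chain forces L (or any of the others) ahead of A.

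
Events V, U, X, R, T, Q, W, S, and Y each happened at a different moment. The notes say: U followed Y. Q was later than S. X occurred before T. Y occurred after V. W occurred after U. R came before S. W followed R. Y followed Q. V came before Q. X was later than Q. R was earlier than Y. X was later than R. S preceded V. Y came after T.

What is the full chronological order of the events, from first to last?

R, S, V, Q, X, T, Y, U, W

The constraints fix every adjacent pair, so only one ordering works:
R → S → V → Q → X → T → Y → U → W.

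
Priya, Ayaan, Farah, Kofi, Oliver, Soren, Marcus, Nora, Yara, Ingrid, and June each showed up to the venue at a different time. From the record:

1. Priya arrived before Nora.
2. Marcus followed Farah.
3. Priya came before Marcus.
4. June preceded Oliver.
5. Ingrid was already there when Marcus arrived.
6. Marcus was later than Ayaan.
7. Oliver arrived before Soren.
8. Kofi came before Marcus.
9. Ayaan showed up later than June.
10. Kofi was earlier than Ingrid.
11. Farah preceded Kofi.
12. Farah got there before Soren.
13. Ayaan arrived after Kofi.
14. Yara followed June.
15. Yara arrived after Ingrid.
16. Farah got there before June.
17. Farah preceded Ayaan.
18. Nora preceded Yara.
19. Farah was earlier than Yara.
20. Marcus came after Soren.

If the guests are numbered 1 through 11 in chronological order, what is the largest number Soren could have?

Soren must come before Marcus — 1 guest forced after them.
Everything else can be placed before Soren in some valid order, so Soren can sit as late as position 11 − 1 = 10.

10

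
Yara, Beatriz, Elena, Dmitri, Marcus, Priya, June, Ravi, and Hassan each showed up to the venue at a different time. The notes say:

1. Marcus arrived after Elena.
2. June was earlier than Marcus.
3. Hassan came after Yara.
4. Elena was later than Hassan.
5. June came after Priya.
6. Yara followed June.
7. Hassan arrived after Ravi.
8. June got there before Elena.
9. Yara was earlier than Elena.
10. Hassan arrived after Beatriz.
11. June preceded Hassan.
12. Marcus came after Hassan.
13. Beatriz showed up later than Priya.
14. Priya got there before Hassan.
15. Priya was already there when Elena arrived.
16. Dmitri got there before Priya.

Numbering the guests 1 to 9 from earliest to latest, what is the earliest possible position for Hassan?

Beatriz, Dmitri, June, Priya, Ravi, and Yara must all come before Hassan — 6 forced predecessors.
Nothing else is forced ahead of Hassan, so their earliest slot is position 6 + 1 = 7.

7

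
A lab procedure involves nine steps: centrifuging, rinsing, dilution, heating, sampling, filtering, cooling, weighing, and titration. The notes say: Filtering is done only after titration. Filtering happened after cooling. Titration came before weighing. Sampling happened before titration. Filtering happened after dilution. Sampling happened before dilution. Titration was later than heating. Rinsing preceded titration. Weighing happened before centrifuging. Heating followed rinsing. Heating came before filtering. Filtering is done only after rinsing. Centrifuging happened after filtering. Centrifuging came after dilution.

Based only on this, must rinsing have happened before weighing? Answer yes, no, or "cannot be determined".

Chain the constraints: rinsing → titration → weighing. Each link is directly stated, so rinsing comes before weighing.

yes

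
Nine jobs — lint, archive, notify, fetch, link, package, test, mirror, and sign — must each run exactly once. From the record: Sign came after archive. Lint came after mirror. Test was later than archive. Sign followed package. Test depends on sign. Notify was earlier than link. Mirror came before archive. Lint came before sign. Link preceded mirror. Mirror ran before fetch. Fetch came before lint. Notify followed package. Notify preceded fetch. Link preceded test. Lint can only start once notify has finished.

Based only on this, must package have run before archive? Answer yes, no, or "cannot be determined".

Chain the constraints: package → notify → link → mirror → archive. Each link is directly stated, so package comes before archive.

yes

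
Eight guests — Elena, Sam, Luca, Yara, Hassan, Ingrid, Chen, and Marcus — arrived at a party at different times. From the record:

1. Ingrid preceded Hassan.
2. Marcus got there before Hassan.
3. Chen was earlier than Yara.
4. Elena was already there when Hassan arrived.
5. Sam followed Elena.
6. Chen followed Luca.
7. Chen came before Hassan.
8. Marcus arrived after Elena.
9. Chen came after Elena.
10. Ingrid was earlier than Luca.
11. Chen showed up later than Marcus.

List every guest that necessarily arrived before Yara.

Chen, Elena, Ingrid, Luca, Marcus

Directly stated before Yara: Chen.
Elena reaches Yara via Elena → Chen → Yara.
Ingrid reaches Yara via Ingrid → Luca → Chen → Yara.
Luca reaches Yara via Luca → Chen → Yara.
Likewise Marcus reaches Yara by chaining the stated constraints.
No chain forces Sam (or any of the others) ahead of Yara.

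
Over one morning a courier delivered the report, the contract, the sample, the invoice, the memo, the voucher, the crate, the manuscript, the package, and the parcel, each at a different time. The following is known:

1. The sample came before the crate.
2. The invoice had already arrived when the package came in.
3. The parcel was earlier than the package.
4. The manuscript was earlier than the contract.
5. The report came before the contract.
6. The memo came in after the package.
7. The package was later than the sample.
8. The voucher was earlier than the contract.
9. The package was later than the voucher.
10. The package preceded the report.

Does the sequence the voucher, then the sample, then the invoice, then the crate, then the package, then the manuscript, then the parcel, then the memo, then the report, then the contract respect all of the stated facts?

The constraints require the parcel before the package, but in the proposed sequence the package appears ahead of the parcel. That one violation is enough.

no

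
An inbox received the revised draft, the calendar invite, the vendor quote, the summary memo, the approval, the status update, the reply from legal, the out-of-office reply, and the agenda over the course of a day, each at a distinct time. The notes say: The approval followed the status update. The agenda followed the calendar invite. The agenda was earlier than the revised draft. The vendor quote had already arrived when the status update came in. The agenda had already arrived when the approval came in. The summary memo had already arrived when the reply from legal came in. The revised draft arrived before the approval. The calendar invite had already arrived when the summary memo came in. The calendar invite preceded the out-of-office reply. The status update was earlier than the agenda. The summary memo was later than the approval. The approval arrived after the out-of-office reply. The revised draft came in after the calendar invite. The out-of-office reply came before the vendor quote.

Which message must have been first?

the calendar invite

The calendar invite has a chain of constraints placing it before every other message, so the calendar invite must be first.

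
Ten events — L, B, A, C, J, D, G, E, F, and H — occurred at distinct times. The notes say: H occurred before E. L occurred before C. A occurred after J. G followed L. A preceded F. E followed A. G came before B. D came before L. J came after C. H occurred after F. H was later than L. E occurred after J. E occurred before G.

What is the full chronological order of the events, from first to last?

The constraints fix every adjacent pair, so only one ordering works:
D → L → C → J → A → F → H → E → G → B.

D, L, C, J, A, F, H, E, G, B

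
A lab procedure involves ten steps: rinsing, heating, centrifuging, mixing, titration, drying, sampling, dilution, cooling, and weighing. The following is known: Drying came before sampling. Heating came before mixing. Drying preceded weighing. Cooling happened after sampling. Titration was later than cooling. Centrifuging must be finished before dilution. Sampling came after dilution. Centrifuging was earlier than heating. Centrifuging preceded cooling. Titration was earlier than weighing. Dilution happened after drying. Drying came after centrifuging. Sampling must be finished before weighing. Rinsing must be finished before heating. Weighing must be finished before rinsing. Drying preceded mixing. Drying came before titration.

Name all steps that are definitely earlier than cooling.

Directly stated before cooling: centrifuging and sampling.
Dilution reaches cooling via dilution → sampling → cooling.
Drying reaches cooling via drying → sampling → cooling.
No chain forces heating (or any of the others) ahead of cooling.

centrifuging, dilution, drying, sampling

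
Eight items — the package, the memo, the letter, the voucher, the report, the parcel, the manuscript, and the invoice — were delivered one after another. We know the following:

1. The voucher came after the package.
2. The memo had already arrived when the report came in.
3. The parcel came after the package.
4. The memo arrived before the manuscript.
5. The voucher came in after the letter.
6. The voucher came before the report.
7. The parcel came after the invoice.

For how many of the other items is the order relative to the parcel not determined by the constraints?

5

Forced before the parcel: the invoice and the package.
That leaves the letter, the manuscript, the memo, the report, and the voucher with no forced order relative to the parcel — 5.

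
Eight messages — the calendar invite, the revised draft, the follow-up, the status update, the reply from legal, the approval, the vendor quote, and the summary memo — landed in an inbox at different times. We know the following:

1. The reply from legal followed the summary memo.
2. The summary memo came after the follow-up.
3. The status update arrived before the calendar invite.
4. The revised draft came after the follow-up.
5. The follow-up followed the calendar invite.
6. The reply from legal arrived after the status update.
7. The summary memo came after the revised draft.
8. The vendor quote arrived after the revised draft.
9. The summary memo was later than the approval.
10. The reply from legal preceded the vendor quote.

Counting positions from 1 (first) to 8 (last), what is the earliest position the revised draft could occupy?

The calendar invite, the follow-up, and the status update must all come before the revised draft — 3 forced predecessors.
Nothing else is forced ahead of the revised draft, so its earliest slot is position 3 + 1 = 4.

4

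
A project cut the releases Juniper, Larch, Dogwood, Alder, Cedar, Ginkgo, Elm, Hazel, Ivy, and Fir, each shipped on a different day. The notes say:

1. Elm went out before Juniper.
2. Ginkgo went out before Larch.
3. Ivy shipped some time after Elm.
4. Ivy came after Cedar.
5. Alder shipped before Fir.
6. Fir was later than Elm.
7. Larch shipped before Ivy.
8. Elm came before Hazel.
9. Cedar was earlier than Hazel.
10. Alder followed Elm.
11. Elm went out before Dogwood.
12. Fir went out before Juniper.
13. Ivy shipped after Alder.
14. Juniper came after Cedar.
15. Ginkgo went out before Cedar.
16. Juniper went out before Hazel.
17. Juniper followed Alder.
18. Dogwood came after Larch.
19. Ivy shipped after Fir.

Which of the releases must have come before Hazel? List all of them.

Alder, Cedar, Elm, Fir, Ginkgo, Juniper

Directly stated before Hazel: Cedar, Elm, and Juniper.
Alder reaches Hazel via Alder → Juniper → Hazel.
Fir reaches Hazel via Fir → Juniper → Hazel.
Ginkgo reaches Hazel via Ginkgo → Cedar → Hazel.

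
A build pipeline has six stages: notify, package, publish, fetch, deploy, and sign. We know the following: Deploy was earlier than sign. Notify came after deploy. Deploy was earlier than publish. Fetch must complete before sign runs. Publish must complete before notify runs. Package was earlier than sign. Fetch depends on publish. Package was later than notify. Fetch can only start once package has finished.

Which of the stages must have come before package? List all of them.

deploy, notify, publish

Directly stated before package: notify.
Deploy reaches package via deploy → notify → package.
Publish reaches package via publish → notify → package.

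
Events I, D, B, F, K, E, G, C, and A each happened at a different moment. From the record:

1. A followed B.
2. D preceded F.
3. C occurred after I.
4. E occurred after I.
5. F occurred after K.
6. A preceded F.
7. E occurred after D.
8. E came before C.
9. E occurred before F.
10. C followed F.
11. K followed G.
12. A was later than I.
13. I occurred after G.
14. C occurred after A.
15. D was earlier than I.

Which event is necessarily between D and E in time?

I

Tracing the constraints gives D → I → E, so I sits after D and before E.
No other event is forced both after D and before E.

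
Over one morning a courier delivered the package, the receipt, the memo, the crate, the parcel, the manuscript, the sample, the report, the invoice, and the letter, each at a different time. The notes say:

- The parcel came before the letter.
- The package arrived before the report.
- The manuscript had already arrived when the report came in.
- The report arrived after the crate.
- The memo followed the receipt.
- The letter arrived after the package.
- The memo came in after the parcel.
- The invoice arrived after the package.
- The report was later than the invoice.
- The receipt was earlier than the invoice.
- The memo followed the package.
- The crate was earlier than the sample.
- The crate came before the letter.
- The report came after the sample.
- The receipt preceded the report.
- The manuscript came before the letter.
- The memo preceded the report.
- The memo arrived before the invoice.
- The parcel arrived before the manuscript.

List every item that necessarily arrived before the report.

Directly stated before the report: the crate, the invoice, the manuscript, the memo, the package, the receipt, and the sample.
The parcel reaches the report via the parcel → the manuscript → the report.
No chain forces the letter ahead of the report.

the crate, the invoice, the manuscript, the memo, the package, the parcel, the receipt, the sample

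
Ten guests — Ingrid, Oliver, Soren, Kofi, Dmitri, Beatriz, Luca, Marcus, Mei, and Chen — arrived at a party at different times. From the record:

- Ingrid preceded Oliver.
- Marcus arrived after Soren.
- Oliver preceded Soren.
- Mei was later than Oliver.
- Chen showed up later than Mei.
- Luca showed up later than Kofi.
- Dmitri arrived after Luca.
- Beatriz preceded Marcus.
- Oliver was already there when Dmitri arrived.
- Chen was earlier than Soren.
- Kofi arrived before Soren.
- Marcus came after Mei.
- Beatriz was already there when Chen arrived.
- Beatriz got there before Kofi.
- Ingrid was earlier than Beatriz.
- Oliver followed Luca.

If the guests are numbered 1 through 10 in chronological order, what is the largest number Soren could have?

9

Soren must come before Marcus — 1 guest forced after them.
Everything else can be placed before Soren in some valid order, so Soren can sit as late as position 10 − 1 = 9.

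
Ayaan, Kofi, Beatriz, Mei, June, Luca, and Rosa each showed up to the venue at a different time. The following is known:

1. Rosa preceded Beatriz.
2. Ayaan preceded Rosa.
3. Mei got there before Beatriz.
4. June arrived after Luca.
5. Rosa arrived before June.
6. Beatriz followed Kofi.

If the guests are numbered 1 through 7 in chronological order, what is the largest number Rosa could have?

5

Rosa must come before Beatriz and June — 2 guests forced after them.
Everything else can be placed before Rosa in some valid order, so Rosa can sit as late as position 7 − 2 = 5.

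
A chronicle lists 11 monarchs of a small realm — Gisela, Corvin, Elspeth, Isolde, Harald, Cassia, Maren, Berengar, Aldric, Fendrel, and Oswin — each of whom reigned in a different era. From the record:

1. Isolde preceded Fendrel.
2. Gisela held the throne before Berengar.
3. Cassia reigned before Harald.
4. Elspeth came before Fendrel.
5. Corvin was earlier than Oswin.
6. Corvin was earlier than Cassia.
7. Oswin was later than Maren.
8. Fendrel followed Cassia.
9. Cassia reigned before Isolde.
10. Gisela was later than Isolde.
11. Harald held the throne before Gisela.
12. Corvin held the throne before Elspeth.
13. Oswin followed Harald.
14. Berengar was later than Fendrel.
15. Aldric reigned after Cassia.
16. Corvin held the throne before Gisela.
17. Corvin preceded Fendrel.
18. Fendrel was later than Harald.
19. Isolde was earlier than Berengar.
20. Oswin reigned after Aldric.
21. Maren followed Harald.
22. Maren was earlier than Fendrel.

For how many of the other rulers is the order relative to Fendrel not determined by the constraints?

3

Forced before Fendrel: Cassia, Corvin, Elspeth, Harald, Isolde, and Maren; forced after Fendrel: Berengar.
That leaves Aldric, Gisela, and Oswin with no forced order relative to Fendrel — 3.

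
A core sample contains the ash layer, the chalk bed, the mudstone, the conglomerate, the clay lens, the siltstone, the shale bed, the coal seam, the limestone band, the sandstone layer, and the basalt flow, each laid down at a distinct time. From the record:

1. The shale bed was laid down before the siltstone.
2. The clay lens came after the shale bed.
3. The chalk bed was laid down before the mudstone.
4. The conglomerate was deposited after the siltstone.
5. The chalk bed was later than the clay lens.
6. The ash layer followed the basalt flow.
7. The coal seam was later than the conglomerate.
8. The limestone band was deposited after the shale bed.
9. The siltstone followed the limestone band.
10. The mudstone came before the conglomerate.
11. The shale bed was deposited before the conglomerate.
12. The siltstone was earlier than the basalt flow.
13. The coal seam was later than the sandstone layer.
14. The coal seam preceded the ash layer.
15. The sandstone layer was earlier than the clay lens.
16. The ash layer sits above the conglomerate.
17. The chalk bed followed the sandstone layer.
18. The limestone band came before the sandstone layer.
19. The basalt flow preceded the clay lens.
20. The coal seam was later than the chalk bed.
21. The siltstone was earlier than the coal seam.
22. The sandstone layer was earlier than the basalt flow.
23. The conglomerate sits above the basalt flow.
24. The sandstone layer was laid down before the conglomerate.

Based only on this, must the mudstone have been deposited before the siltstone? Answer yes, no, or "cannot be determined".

Tracing the constraints gives the siltstone → the basalt flow → the clay lens → the chalk bed → the mudstone, so the siltstone must come before the mudstone.
That means the mudstone cannot be before the siltstone.

no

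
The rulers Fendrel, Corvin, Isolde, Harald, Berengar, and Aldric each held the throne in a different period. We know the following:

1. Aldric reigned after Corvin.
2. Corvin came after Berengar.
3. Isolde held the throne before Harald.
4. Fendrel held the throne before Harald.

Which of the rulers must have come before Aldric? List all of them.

Berengar, Corvin

Directly stated before Aldric: Corvin.
Berengar reaches Aldric via Berengar → Corvin → Aldric.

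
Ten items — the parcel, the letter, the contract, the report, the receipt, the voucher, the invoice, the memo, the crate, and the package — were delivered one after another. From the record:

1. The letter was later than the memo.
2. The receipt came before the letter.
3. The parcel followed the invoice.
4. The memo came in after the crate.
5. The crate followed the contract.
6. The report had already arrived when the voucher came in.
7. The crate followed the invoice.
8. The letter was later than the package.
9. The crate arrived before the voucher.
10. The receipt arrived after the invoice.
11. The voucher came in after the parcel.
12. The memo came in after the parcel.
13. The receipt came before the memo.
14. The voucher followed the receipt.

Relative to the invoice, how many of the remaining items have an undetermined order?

3

Forced after the invoice: the crate, the letter, the memo, the parcel, the receipt, and the voucher.
That leaves the contract, the package, and the report with no forced order relative to the invoice — 3.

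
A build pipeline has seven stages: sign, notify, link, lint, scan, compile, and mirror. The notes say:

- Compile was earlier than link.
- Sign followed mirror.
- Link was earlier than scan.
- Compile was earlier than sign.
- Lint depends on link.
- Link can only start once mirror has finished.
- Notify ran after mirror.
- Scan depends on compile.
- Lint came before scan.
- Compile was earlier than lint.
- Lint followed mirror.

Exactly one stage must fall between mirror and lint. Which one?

link

Tracing the constraints gives mirror → link → lint, so link sits after mirror and before lint.
No other stage is forced both after mirror and before lint.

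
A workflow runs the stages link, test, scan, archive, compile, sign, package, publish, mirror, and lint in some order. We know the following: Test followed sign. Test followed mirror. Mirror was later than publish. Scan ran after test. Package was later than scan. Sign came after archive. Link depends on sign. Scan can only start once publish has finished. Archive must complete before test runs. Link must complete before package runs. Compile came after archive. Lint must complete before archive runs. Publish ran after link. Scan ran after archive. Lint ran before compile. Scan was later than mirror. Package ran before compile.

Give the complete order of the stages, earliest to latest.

lint, archive, sign, link, publish, mirror, test, scan, package, compile

The constraints fix every adjacent pair, so only one ordering works:
lint → archive → sign → link → publish → mirror → test → scan → package → compile.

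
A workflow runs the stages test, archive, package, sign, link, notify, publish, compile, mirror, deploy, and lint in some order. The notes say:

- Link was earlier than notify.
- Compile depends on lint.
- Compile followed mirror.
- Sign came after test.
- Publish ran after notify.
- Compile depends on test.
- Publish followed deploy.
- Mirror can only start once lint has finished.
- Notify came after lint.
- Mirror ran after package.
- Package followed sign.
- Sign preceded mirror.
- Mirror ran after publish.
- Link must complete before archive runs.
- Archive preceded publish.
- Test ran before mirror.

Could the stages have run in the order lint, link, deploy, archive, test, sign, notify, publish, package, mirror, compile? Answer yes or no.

Check each stated constraint against the proposed order — e.g. lint is ahead of mirror; lint is ahead of compile. Every pair is in the required order; nothing is violated.

yes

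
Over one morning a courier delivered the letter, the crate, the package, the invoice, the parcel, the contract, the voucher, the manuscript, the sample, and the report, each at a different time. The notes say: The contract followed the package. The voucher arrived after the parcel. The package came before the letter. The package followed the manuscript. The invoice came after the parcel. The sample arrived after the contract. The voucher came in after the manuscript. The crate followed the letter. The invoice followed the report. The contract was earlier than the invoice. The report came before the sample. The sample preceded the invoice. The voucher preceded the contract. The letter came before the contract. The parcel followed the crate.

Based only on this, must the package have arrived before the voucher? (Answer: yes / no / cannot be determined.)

yes

Chain the constraints: the package → the letter → the crate → the parcel → the voucher. Each link is directly stated, so the package comes before the voucher.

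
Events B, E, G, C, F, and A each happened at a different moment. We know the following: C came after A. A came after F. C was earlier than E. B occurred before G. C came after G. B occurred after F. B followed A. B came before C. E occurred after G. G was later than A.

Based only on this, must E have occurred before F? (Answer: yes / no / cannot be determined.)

no

Tracing the constraints gives F → B → C → E, so F must come before E.
That means E cannot be before F.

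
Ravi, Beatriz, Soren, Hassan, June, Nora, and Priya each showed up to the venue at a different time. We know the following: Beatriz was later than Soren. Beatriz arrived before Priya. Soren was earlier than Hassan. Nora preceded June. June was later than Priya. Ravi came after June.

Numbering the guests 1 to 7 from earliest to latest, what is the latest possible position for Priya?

5

Priya must come before June and Ravi — 2 guests forced after them.
Everything else can be placed before Priya in some valid order, so Priya can sit as late as position 7 − 2 = 5.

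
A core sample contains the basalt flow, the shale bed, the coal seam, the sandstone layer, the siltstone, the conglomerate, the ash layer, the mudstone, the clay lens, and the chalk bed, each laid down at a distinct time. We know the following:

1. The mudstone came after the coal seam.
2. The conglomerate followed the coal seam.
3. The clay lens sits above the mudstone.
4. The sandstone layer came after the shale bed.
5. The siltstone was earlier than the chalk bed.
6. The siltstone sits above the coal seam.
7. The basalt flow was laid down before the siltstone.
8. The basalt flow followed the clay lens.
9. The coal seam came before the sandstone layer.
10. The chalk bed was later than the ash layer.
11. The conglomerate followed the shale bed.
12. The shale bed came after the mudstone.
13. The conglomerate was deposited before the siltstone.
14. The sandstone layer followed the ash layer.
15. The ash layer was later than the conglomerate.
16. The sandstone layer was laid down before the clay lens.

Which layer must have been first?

the coal seam

The coal seam has a chain of constraints placing it before every other layer, so the coal seam must be first.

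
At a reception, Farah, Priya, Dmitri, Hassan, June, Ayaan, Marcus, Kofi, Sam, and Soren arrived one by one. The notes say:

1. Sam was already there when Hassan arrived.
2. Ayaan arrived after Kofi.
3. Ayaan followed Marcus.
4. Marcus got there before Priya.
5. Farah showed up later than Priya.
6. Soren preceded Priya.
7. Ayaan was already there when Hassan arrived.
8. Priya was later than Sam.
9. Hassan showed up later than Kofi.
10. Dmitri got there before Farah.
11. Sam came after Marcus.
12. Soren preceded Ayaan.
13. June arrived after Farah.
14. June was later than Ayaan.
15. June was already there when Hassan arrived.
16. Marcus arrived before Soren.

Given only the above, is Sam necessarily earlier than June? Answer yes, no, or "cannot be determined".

Chain the constraints: Sam → Priya → Farah → June. Each link is directly stated, so Sam comes before June.

yes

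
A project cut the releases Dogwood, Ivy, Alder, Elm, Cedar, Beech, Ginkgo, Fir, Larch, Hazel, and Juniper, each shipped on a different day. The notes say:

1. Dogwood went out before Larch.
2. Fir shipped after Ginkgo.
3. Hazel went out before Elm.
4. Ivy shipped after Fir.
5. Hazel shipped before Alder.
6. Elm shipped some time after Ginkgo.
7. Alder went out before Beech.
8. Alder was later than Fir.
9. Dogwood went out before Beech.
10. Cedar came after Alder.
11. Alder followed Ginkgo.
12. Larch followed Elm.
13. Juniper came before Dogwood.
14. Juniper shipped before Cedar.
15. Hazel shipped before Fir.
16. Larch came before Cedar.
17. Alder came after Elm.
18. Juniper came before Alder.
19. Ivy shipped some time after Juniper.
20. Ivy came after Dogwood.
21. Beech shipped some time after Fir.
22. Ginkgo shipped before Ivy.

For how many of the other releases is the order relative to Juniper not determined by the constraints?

Forced after Juniper: Alder, Beech, Cedar, Dogwood, Ivy, and Larch.
That leaves Elm, Fir, Ginkgo, and Hazel with no forced order relative to Juniper — 4.

4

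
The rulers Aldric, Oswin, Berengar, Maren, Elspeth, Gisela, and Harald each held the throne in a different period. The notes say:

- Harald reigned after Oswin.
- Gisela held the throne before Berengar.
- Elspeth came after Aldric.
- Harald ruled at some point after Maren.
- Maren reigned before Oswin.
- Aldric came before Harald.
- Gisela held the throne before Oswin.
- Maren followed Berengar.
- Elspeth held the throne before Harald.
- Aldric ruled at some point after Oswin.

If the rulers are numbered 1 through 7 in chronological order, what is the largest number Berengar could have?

2

Berengar must come before Aldric, Elspeth, Harald, Maren, and Oswin — 5 rulers forced after them.
Everything else can be placed before Berengar in some valid order, so Berengar can sit as late as position 7 − 5 = 2.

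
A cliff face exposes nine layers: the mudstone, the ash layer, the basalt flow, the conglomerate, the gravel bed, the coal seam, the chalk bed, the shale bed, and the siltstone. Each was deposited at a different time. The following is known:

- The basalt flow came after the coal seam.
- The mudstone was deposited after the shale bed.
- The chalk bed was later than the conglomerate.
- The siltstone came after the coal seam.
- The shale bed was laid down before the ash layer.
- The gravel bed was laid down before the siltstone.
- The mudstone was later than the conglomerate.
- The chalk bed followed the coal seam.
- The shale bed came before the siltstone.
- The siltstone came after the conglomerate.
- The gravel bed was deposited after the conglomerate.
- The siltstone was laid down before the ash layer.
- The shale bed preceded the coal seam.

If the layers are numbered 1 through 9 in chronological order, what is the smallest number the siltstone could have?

The coal seam, the conglomerate, the gravel bed, and the shale bed must all come before the siltstone — 4 forced predecessors.
Nothing else is forced ahead of the siltstone, so its earliest slot is position 4 + 1 = 5.

5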